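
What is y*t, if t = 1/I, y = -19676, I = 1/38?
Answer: -747688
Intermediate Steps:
I = 1/38 ≈ 0.026316
t = 38 (t = 1/(1/38) = 38)
y*t = -19676*38 = -747688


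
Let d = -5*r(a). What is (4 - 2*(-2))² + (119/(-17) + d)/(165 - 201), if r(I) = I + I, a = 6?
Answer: 2371/36 ≈ 65.861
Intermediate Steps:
r(I) = 2*I
d = -60 (d = -10*6 = -5*12 = -60)
(4 - 2*(-2))² + (119/(-17) + d)/(165 - 201) = (4 - 2*(-2))² + (119/(-17) - 60)/(165 - 201) = (4 + 4)² + (119*(-1/17) - 60)/(-36) = 8² + (-7 - 60)*(-1/36) = 64 - 67*(-1/36) = 64 + 67/36 = 2371/36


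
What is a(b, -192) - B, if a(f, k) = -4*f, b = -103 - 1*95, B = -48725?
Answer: 49517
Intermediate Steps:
b = -198 (b = -103 - 95 = -198)
a(b, -192) - B = -4*(-198) - 1*(-48725) = 792 + 48725 = 49517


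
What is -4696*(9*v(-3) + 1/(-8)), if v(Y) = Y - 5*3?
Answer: 761339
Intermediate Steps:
v(Y) = -15 + Y (v(Y) = Y - 15 = -15 + Y)
-4696*(9*v(-3) + 1/(-8)) = -4696*(9*(-15 - 3) + 1/(-8)) = -4696*(9*(-18) - ⅛) = -4696*(-162 - ⅛) = -4696*(-1297/8) = 761339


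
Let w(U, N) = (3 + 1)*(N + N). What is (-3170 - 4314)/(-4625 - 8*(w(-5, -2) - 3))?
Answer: 7484/4473 ≈ 1.6731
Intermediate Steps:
w(U, N) = 8*N (w(U, N) = 4*(2*N) = 8*N)
(-3170 - 4314)/(-4625 - 8*(w(-5, -2) - 3)) = (-3170 - 4314)/(-4625 - 8*(8*(-2) - 3)) = -7484/(-4625 - 8*(-16 - 3)) = -7484/(-4625 - 8*(-19)) = -7484/(-4625 + 152) = -7484/(-4473) = -7484*(-1/4473) = 7484/4473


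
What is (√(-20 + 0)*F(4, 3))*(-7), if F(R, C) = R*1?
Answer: -56*I*√5 ≈ -125.22*I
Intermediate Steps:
F(R, C) = R
(√(-20 + 0)*F(4, 3))*(-7) = (√(-20 + 0)*4)*(-7) = (√(-20)*4)*(-7) = ((2*I*√5)*4)*(-7) = (8*I*√5)*(-7) = -56*I*√5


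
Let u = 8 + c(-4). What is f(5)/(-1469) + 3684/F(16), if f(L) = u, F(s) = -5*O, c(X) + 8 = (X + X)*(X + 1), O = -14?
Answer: 2705058/51415 ≈ 52.612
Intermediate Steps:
c(X) = -8 + 2*X*(1 + X) (c(X) = -8 + (X + X)*(X + 1) = -8 + (2*X)*(1 + X) = -8 + 2*X*(1 + X))
F(s) = 70 (F(s) = -5*(-14) = 70)
u = 24 (u = 8 + (-8 + 2*(-4) + 2*(-4)²) = 8 + (-8 - 8 + 2*16) = 8 + (-8 - 8 + 32) = 8 + 16 = 24)
f(L) = 24
f(5)/(-1469) + 3684/F(16) = 24/(-1469) + 3684/70 = 24*(-1/1469) + 3684*(1/70) = -24/1469 + 1842/35 = 2705058/51415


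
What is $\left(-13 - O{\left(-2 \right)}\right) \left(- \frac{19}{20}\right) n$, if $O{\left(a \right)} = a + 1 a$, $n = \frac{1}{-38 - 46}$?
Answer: $- \frac{57}{560} \approx -0.10179$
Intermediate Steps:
$n = - \frac{1}{84}$ ($n = \frac{1}{-84} = - \frac{1}{84} \approx -0.011905$)
$O{\left(a \right)} = 2 a$ ($O{\left(a \right)} = a + a = 2 a$)
$\left(-13 - O{\left(-2 \right)}\right) \left(- \frac{19}{20}\right) n = \left(-13 - 2 \left(-2\right)\right) \left(- \frac{19}{20}\right) \left(- \frac{1}{84}\right) = \left(-13 - -4\right) \left(\left(-19\right) \frac{1}{20}\right) \left(- \frac{1}{84}\right) = \left(-13 + 4\right) \left(- \frac{19}{20}\right) \left(- \frac{1}{84}\right) = \left(-9\right) \left(- \frac{19}{20}\right) \left(- \frac{1}{84}\right) = \frac{171}{20} \left(- \frac{1}{84}\right) = - \frac{57}{560}$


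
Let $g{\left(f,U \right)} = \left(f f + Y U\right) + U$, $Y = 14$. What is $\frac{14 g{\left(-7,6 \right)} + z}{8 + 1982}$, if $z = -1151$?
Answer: $\frac{159}{398} \approx 0.3995$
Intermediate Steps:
$g{\left(f,U \right)} = f^{2} + 15 U$ ($g{\left(f,U \right)} = \left(f f + 14 U\right) + U = \left(f^{2} + 14 U\right) + U = f^{2} + 15 U$)
$\frac{14 g{\left(-7,6 \right)} + z}{8 + 1982} = \frac{14 \left(\left(-7\right)^{2} + 15 \cdot 6\right) - 1151}{8 + 1982} = \frac{14 \left(49 + 90\right) - 1151}{1990} = \left(14 \cdot 139 - 1151\right) \frac{1}{1990} = \left(1946 - 1151\right) \frac{1}{1990} = 795 \cdot \frac{1}{1990} = \frac{159}{398}$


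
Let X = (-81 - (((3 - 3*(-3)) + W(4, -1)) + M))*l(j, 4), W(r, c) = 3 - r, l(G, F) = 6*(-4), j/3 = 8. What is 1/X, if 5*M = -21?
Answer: 5/10536 ≈ 0.00047456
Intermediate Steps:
j = 24 (j = 3*8 = 24)
l(G, F) = -24
M = -21/5 (M = (⅕)*(-21) = -21/5 ≈ -4.2000)
X = 10536/5 (X = (-81 - (((3 - 3*(-3)) + (3 - 1*4)) - 21/5))*(-24) = (-81 - (((3 + 9) + (3 - 4)) - 21/5))*(-24) = (-81 - ((12 - 1) - 21/5))*(-24) = (-81 - (11 - 21/5))*(-24) = (-81 - 1*34/5)*(-24) = (-81 - 34/5)*(-24) = -439/5*(-24) = 10536/5 ≈ 2107.2)
1/X = 1/(10536/5) = 5/10536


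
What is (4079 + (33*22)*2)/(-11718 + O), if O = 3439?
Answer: -5531/8279 ≈ -0.66808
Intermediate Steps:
(4079 + (33*22)*2)/(-11718 + O) = (4079 + (33*22)*2)/(-11718 + 3439) = (4079 + 726*2)/(-8279) = (4079 + 1452)*(-1/8279) = 5531*(-1/8279) = -5531/8279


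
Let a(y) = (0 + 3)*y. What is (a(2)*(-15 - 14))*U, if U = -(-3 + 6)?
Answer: 522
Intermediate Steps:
a(y) = 3*y
U = -3 (U = -1*3 = -3)
(a(2)*(-15 - 14))*U = ((3*2)*(-15 - 14))*(-3) = (6*(-29))*(-3) = -174*(-3) = 522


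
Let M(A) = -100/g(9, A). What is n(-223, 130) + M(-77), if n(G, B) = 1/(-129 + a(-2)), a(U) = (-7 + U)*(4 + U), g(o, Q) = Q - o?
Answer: 7307/6321 ≈ 1.1560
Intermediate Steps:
M(A) = -100/(-9 + A) (M(A) = -100/(A - 1*9) = -100/(A - 9) = -100/(-9 + A))
n(G, B) = -1/147 (n(G, B) = 1/(-129 + (-28 + (-2)² - 3*(-2))) = 1/(-129 + (-28 + 4 + 6)) = 1/(-129 - 18) = 1/(-147) = -1/147)
n(-223, 130) + M(-77) = -1/147 - 100/(-9 - 77) = -1/147 - 100/(-86) = -1/147 - 100*(-1/86) = -1/147 + 50/43 = 7307/6321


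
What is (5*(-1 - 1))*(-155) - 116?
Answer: 1434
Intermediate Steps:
(5*(-1 - 1))*(-155) - 116 = (5*(-2))*(-155) - 116 = -10*(-155) - 116 = 1550 - 116 = 1434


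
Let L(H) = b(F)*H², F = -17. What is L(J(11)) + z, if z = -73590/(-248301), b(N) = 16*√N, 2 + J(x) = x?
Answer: 24530/82767 + 1296*I*√17 ≈ 0.29637 + 5343.5*I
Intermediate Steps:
J(x) = -2 + x
L(H) = 16*I*√17*H² (L(H) = (16*√(-17))*H² = (16*(I*√17))*H² = (16*I*√17)*H² = 16*I*√17*H²)
z = 24530/82767 (z = -73590*(-1/248301) = 24530/82767 ≈ 0.29637)
L(J(11)) + z = 16*I*√17*(-2 + 11)² + 24530/82767 = 16*I*√17*9² + 24530/82767 = 16*I*√17*81 + 24530/82767 = 1296*I*√17 + 24530/82767 = 24530/82767 + 1296*I*√17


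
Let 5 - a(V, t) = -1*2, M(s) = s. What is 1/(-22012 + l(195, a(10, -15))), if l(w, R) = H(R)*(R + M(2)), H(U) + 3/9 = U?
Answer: -1/21952 ≈ -4.5554e-5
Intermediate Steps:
a(V, t) = 7 (a(V, t) = 5 - (-1)*2 = 5 - 1*(-2) = 5 + 2 = 7)
H(U) = -1/3 + U
l(w, R) = (2 + R)*(-1/3 + R) (l(w, R) = (-1/3 + R)*(R + 2) = (-1/3 + R)*(2 + R) = (2 + R)*(-1/3 + R))
1/(-22012 + l(195, a(10, -15))) = 1/(-22012 + (-1 + 3*7)*(2 + 7)/3) = 1/(-22012 + (1/3)*(-1 + 21)*9) = 1/(-22012 + (1/3)*20*9) = 1/(-22012 + 60) = 1/(-21952) = -1/21952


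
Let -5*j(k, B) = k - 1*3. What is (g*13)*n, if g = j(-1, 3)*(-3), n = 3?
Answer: -468/5 ≈ -93.600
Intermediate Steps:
j(k, B) = 3/5 - k/5 (j(k, B) = -(k - 1*3)/5 = -(k - 3)/5 = -(-3 + k)/5 = 3/5 - k/5)
g = -12/5 (g = (3/5 - 1/5*(-1))*(-3) = (3/5 + 1/5)*(-3) = (4/5)*(-3) = -12/5 ≈ -2.4000)
(g*13)*n = -12/5*13*3 = -156/5*3 = -468/5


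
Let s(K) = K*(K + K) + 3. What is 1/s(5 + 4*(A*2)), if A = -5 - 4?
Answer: 1/8981 ≈ 0.00011135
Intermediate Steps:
A = -9
s(K) = 3 + 2*K² (s(K) = K*(2*K) + 3 = 2*K² + 3 = 3 + 2*K²)
1/s(5 + 4*(A*2)) = 1/(3 + 2*(5 + 4*(-9*2))²) = 1/(3 + 2*(5 + 4*(-18))²) = 1/(3 + 2*(5 - 72)²) = 1/(3 + 2*(-67)²) = 1/(3 + 2*4489) = 1/(3 + 8978) = 1/8981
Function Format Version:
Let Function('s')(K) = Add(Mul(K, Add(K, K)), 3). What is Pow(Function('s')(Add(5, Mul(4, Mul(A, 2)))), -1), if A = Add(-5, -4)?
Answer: Rational(1, 8981) ≈ 0.00011135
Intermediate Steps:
A = -9
Function('s')(K) = Add(3, Mul(2, Pow(K, 2))) (Function('s')(K) = Add(Mul(K, Mul(2, K)), 3) = Add(Mul(2, Pow(K, 2)), 3) = Add(3, Mul(2, Pow(K, 2))))
Pow(Function('s')(Add(5, Mul(4, Mul(A, 2)))), -1) = Pow(Add(3, Mul(2, Pow(Add(5, Mul(4, Mul(-9, 2))), 2))), -1) = Pow(Add(3, Mul(2, Pow(Add(5, Mul(4, -18)), 2))), -1) = Pow(Add(3, Mul(2, Pow(Add(5, -72), 2))), -1) = Pow(Add(3, Mul(2, Pow(-67, 2))), -1) = Pow(Add(3, Mul(2, 4489)), -1) = Pow(Add(3, 8978), -1) = Pow(8981, -1) = Rational(1, 8981)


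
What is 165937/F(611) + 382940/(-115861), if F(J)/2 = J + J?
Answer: 18289721397/283164284 ≈ 64.590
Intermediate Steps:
F(J) = 4*J (F(J) = 2*(J + J) = 2*(2*J) = 4*J)
165937/F(611) + 382940/(-115861) = 165937/((4*611)) + 382940/(-115861) = 165937/2444 + 382940*(-1/115861) = 165937*(1/2444) - 382940/115861 = 165937/2444 - 382940/115861 = 18289721397/283164284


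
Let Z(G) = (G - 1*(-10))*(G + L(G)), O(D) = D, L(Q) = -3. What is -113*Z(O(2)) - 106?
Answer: 1250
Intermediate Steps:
Z(G) = (-3 + G)*(10 + G) (Z(G) = (G - 1*(-10))*(G - 3) = (G + 10)*(-3 + G) = (10 + G)*(-3 + G) = (-3 + G)*(10 + G))
-113*Z(O(2)) - 106 = -113*(-30 + 2**2 + 7*2) - 106 = -113*(-30 + 4 + 14) - 106 = -113*(-12) - 106 = 1356 - 106 = 1250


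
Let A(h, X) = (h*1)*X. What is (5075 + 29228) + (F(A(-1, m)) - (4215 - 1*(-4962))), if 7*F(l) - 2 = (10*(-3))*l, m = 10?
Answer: 176184/7 ≈ 25169.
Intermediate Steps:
A(h, X) = X*h (A(h, X) = h*X = X*h)
F(l) = 2/7 - 30*l/7 (F(l) = 2/7 + ((10*(-3))*l)/7 = 2/7 + (-30*l)/7 = 2/7 - 30*l/7)
(5075 + 29228) + (F(A(-1, m)) - (4215 - 1*(-4962))) = (5075 + 29228) + ((2/7 - 300*(-1)/7) - (4215 - 1*(-4962))) = 34303 + ((2/7 - 30/7*(-10)) - (4215 + 4962)) = 34303 + ((2/7 + 300/7) - 1*9177) = 34303 + (302/7 - 9177) = 34303 - 63937/7 = 176184/7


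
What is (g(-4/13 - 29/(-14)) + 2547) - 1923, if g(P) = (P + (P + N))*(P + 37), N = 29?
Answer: 15608744/8281 ≈ 1884.9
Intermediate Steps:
g(P) = (29 + 2*P)*(37 + P) (g(P) = (P + (P + 29))*(P + 37) = (P + (29 + P))*(37 + P) = (29 + 2*P)*(37 + P))
(g(-4/13 - 29/(-14)) + 2547) - 1923 = ((1073 + 2*(-4/13 - 29/(-14))² + 103*(-4/13 - 29/(-14))) + 2547) - 1923 = ((1073 + 2*(-4*1/13 - 29*(-1/14))² + 103*(-4*1/13 - 29*(-1/14))) + 2547) - 1923 = ((1073 + 2*(-4/13 + 29/14)² + 103*(-4/13 + 29/14)) + 2547) - 1923 = ((1073 + 2*(321/182)² + 103*(321/182)) + 2547) - 1923 = ((1073 + 2*(103041/33124) + 33063/182) + 2547) - 1923 = ((1073 + 103041/16562 + 33063/182) + 2547) - 1923 = (10441400/8281 + 2547) - 1923 = 31533107/8281 - 1923 = 15608744/8281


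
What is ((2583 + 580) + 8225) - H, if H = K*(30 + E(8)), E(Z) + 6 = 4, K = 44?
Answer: 10156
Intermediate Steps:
E(Z) = -2 (E(Z) = -6 + 4 = -2)
H = 1232 (H = 44*(30 - 2) = 44*28 = 1232)
((2583 + 580) + 8225) - H = ((2583 + 580) + 8225) - 1*1232 = (3163 + 8225) - 1232 = 11388 - 1232 = 10156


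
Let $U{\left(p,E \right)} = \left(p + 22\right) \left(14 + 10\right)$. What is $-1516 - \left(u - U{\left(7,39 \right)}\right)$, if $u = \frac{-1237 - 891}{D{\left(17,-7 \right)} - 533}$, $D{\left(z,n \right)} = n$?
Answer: $- \frac{111232}{135} \approx -823.94$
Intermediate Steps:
$U{\left(p,E \right)} = 528 + 24 p$ ($U{\left(p,E \right)} = \left(22 + p\right) 24 = 528 + 24 p$)
$u = \frac{532}{135}$ ($u = \frac{-1237 - 891}{-7 - 533} = - \frac{2128}{-540} = \left(-2128\right) \left(- \frac{1}{540}\right) = \frac{532}{135} \approx 3.9407$)
$-1516 - \left(u - U{\left(7,39 \right)}\right) = -1516 - \left(\frac{532}{135} - \left(528 + 24 \cdot 7\right)\right) = -1516 - \left(\frac{532}{135} - \left(528 + 168\right)\right) = -1516 - \left(\frac{532}{135} - 696\right) = -1516 - - \frac{93428}{135} = -1516 + \frac{93428}{135} = - \frac{111232}{135}$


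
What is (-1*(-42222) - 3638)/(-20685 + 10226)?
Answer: -38584/10459 ≈ -3.6891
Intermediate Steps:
(-1*(-42222) - 3638)/(-20685 + 10226) = (42222 - 3638)/(-10459) = 38584*(-1/10459) = -38584/10459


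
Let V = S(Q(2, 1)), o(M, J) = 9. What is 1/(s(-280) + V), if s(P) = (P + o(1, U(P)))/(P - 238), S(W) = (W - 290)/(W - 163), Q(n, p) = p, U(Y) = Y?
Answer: 20979/48401 ≈ 0.43344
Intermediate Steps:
S(W) = (-290 + W)/(-163 + W)
V = 289/162 (V = (-290 + 1)/(-163 + 1) = -289/(-162) = -1/162*(-289) = 289/162 ≈ 1.7840)
s(P) = (9 + P)/(-238 + P) (s(P) = (P + 9)/(P - 238) = (9 + P)/(-238 + P))
1/(s(-280) + V) = 1/((9 - 280)/(-238 - 280) + 289/162) = 1/(-271/(-518) + 289/162) = 1/(-1/518*(-271) + 289/162) = 1/(271/518 + 289/162) = 1/(48401/20979) = 20979/48401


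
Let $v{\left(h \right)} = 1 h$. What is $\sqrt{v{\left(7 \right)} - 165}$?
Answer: $i \sqrt{158} \approx 12.57 i$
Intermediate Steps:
$v{\left(h \right)} = h$
$\sqrt{v{\left(7 \right)} - 165} = \sqrt{7 - 165} = \sqrt{-158} = i \sqrt{158}$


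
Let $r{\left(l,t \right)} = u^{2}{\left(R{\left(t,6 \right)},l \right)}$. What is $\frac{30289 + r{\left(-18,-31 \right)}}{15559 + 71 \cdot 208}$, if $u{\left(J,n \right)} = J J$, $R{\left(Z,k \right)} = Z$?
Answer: $\frac{86710}{2757} \approx 31.451$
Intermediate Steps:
$u{\left(J,n \right)} = J^{2}$
$r{\left(l,t \right)} = t^{4}$ ($r{\left(l,t \right)} = \left(t^{2}\right)^{2} = t^{4}$)
$\frac{30289 + r{\left(-18,-31 \right)}}{15559 + 71 \cdot 208} = \frac{30289 + \left(-31\right)^{4}}{15559 + 71 \cdot 208} = \frac{30289 + 923521}{15559 + 14768} = \frac{953810}{30327} = 953810 \cdot \frac{1}{30327} = \frac{86710}{2757}$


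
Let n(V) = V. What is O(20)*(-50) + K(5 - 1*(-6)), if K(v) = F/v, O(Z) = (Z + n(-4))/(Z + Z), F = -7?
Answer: -227/11 ≈ -20.636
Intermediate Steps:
O(Z) = (-4 + Z)/(2*Z) (O(Z) = (Z - 4)/(Z + Z) = (-4 + Z)/((2*Z)) = (-4 + Z)*(1/(2*Z)) = (-4 + Z)/(2*Z))
K(v) = -7/v
O(20)*(-50) + K(5 - 1*(-6)) = ((½)*(-4 + 20)/20)*(-50) - 7/(5 - 1*(-6)) = ((½)*(1/20)*16)*(-50) - 7/(5 + 6) = (⅖)*(-50) - 7/11 = -20 - 7*1/11 = -20 - 7/11 = -227/11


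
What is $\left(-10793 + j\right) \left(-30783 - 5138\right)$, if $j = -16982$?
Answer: $997705775$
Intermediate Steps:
$\left(-10793 + j\right) \left(-30783 - 5138\right) = \left(-10793 - 16982\right) \left(-30783 - 5138\right) = \left(-27775\right) \left(-35921\right) = 997705775$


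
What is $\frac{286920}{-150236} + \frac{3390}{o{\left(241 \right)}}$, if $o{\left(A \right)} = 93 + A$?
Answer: $\frac{51683595}{6272353} \approx 8.2399$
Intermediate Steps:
$\frac{286920}{-150236} + \frac{3390}{o{\left(241 \right)}} = \frac{286920}{-150236} + \frac{3390}{93 + 241} = 286920 \left(- \frac{1}{150236}\right) + \frac{3390}{334} = - \frac{71730}{37559} + 3390 \cdot \frac{1}{334} = - \frac{71730}{37559} + \frac{1695}{167} = \frac{51683595}{6272353}$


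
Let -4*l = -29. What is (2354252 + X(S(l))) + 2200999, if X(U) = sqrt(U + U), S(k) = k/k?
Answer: 4555251 + sqrt(2) ≈ 4.5553e+6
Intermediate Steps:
l = 29/4 (l = -1/4*(-29) = 29/4 ≈ 7.2500)
S(k) = 1
X(U) = sqrt(2)*sqrt(U) (X(U) = sqrt(2*U) = sqrt(2)*sqrt(U))
(2354252 + X(S(l))) + 2200999 = (2354252 + sqrt(2)*sqrt(1)) + 2200999 = (2354252 + sqrt(2)*1) + 2200999 = (2354252 + sqrt(2)) + 2200999 = 4555251 + sqrt(2)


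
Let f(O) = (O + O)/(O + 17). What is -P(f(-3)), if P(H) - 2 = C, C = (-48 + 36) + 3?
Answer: 7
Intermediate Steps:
C = -9 (C = -12 + 3 = -9)
f(O) = 2*O/(17 + O) (f(O) = (2*O)/(17 + O) = 2*O/(17 + O))
P(H) = -7 (P(H) = 2 - 9 = -7)
-P(f(-3)) = -1*(-7) = 7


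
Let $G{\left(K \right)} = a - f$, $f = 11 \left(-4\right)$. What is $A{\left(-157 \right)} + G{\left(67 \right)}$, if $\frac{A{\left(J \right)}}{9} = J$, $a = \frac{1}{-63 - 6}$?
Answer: $- \frac{94462}{69} \approx -1369.0$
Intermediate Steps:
$a = - \frac{1}{69}$ ($a = \frac{1}{-69} = - \frac{1}{69} \approx -0.014493$)
$A{\left(J \right)} = 9 J$
$f = -44$
$G{\left(K \right)} = \frac{3035}{69}$ ($G{\left(K \right)} = - \frac{1}{69} - -44 = - \frac{1}{69} + 44 = \frac{3035}{69}$)
$A{\left(-157 \right)} + G{\left(67 \right)} = 9 \left(-157\right) + \frac{3035}{69} = -1413 + \frac{3035}{69} = - \frac{94462}{69}$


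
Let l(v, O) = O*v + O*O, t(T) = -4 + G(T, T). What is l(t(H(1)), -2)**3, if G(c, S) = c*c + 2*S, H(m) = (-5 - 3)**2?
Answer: -600357185856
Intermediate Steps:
H(m) = 64 (H(m) = (-8)**2 = 64)
G(c, S) = c**2 + 2*S
t(T) = -4 + T**2 + 2*T (t(T) = -4 + (T**2 + 2*T) = -4 + T**2 + 2*T)
l(v, O) = O**2 + O*v (l(v, O) = O*v + O**2 = O**2 + O*v)
l(t(H(1)), -2)**3 = (-2*(-2 + (-4 + 64**2 + 2*64)))**3 = (-2*(-2 + (-4 + 4096 + 128)))**3 = (-2*(-2 + 4220))**3 = (-2*4218)**3 = (-8436)**3 = -600357185856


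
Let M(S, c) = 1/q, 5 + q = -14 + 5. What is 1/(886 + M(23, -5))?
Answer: 14/12403 ≈ 0.0011288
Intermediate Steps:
q = -14 (q = -5 + (-14 + 5) = -5 - 9 = -14)
M(S, c) = -1/14 (M(S, c) = 1/(-14) = -1/14)
1/(886 + M(23, -5)) = 1/(886 - 1/14) = 1/(12403/14) = 14/12403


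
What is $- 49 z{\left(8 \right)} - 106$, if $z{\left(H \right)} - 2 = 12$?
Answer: $-792$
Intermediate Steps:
$z{\left(H \right)} = 14$ ($z{\left(H \right)} = 2 + 12 = 14$)
$- 49 z{\left(8 \right)} - 106 = \left(-49\right) 14 - 106 = -686 - 106 = -792$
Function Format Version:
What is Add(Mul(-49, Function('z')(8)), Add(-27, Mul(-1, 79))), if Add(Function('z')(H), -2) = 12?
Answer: -792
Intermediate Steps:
Function('z')(H) = 14 (Function('z')(H) = Add(2, 12) = 14)
Add(Mul(-49, Function('z')(8)), Add(-27, Mul(-1, 79))) = Add(Mul(-49, 14), Add(-27, Mul(-1, 79))) = Add(-686, Add(-27, -79)) = Add(-686, -106) = -792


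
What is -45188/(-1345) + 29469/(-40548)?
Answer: 597549073/18179020 ≈ 32.870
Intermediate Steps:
-45188/(-1345) + 29469/(-40548) = -45188*(-1/1345) + 29469*(-1/40548) = 45188/1345 - 9823/13516 = 597549073/18179020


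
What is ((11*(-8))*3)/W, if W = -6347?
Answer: 24/577 ≈ 0.041594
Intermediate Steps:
((11*(-8))*3)/W = ((11*(-8))*3)/(-6347) = -88*3*(-1/6347) = -264*(-1/6347) = 24/577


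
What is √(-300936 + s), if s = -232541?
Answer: I*√533477 ≈ 730.4*I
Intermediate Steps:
√(-300936 + s) = √(-300936 - 232541) = √(-533477) = I*√533477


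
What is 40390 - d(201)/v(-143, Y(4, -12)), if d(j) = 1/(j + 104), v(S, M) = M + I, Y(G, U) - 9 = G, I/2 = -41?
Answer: 850007551/21045 ≈ 40390.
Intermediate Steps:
I = -82 (I = 2*(-41) = -82)
Y(G, U) = 9 + G
v(S, M) = -82 + M (v(S, M) = M - 82 = -82 + M)
d(j) = 1/(104 + j)
40390 - d(201)/v(-143, Y(4, -12)) = 40390 - 1/((104 + 201)*(-82 + (9 + 4))) = 40390 - 1/(305*(-82 + 13)) = 40390 - 1/(305*(-69)) = 40390 - (-1)/(305*69) = 40390 - 1*(-1/21045) = 40390 + 1/21045 = 850007551/21045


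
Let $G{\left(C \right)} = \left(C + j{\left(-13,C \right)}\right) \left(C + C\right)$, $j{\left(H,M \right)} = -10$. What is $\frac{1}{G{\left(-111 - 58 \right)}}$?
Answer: $\frac{1}{60502} \approx 1.6528 \cdot 10^{-5}$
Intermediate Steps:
$G{\left(C \right)} = 2 C \left(-10 + C\right)$ ($G{\left(C \right)} = \left(C - 10\right) \left(C + C\right) = \left(-10 + C\right) 2 C = 2 C \left(-10 + C\right)$)
$\frac{1}{G{\left(-111 - 58 \right)}} = \frac{1}{2 \left(-111 - 58\right) \left(-10 - 169\right)} = \frac{1}{2 \left(-169\right) \left(-10 - 169\right)} = \frac{1}{2 \left(-169\right) \left(-179\right)} = \frac{1}{60502}$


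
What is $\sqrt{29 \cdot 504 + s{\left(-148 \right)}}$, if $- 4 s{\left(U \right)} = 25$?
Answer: $\frac{\sqrt{58439}}{2} \approx 120.87$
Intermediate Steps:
$s{\left(U \right)} = - \frac{25}{4}$ ($s{\left(U \right)} = \left(- \frac{1}{4}\right) 25 = - \frac{25}{4}$)
$\sqrt{29 \cdot 504 + s{\left(-148 \right)}} = \sqrt{29 \cdot 504 - \frac{25}{4}} = \sqrt{14616 - \frac{25}{4}} = \sqrt{\frac{58439}{4}} = \frac{\sqrt{58439}}{2}$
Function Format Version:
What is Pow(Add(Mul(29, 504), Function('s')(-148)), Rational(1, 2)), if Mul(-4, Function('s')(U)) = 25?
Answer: Mul(Rational(1, 2), Pow(58439, Rational(1, 2))) ≈ 120.87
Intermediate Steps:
Function('s')(U) = Rational(-25, 4) (Function('s')(U) = Mul(Rational(-1, 4), 25) = Rational(-25, 4))
Pow(Add(Mul(29, 504), Function('s')(-148)), Rational(1, 2)) = Pow(Add(Mul(29, 504), Rational(-25, 4)), Rational(1, 2)) = Pow(Add(14616, Rational(-25, 4)), Rational(1, 2)) = Pow(Rational(58439, 4), Rational(1, 2)) = Mul(Rational(1, 2), Pow(58439, Rational(1, 2)))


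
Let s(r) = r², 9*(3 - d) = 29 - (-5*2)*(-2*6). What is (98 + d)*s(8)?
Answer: 64000/9 ≈ 7111.1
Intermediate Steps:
d = 118/9 (d = 3 - (29 - (-5*2)*(-2*6))/9 = 3 - (29 - (-10)*(-12))/9 = 3 - (29 - 1*120)/9 = 3 - (29 - 120)/9 = 3 - ⅑*(-91) = 3 + 91/9 = 118/9 ≈ 13.111)
(98 + d)*s(8) = (98 + 118/9)*8² = (1000/9)*64 = 64000/9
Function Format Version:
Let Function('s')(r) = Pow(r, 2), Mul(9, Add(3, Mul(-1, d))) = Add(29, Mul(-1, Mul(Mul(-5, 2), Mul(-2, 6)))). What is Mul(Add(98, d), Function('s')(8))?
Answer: Rational(64000, 9) ≈ 7111.1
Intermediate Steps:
d = Rational(118, 9) (d = Add(3, Mul(Rational(-1, 9), Add(29, Mul(-1, Mul(Mul(-5, 2), Mul(-2, 6)))))) = Add(3, Mul(Rational(-1, 9), Add(29, Mul(-1, Mul(-10, -12))))) = Add(3, Mul(Rational(-1, 9), Add(29, Mul(-1, 120)))) = Add(3, Mul(Rational(-1, 9), Add(29, -120))) = Add(3, Mul(Rational(-1, 9), -91)) = Add(3, Rational(91, 9)) = Rational(118, 9) ≈ 13.111)
Mul(Add(98, d), Function('s')(8)) = Mul(Add(98, Rational(118, 9)), Pow(8, 2)) = Mul(Rational(1000, 9), 64) = Rational(64000, 9)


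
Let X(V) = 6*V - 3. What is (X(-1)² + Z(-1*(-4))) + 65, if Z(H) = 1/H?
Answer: 585/4 ≈ 146.25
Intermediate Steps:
X(V) = -3 + 6*V
(X(-1)² + Z(-1*(-4))) + 65 = ((-3 + 6*(-1))² + 1/(-1*(-4))) + 65 = ((-3 - 6)² + 1/4) + 65 = ((-9)² + ¼) + 65 = (81 + ¼) + 65 = 325/4 + 65 = 585/4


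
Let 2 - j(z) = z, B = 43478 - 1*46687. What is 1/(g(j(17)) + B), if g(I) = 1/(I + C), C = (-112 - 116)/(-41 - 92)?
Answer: -93/298444 ≈ -0.00031162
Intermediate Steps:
B = -3209 (B = 43478 - 46687 = -3209)
j(z) = 2 - z
C = 12/7 (C = -228/(-133) = -228*(-1/133) = 12/7 ≈ 1.7143)
g(I) = 1/(12/7 + I) (g(I) = 1/(I + 12/7) = 1/(12/7 + I))
1/(g(j(17)) + B) = 1/(7/(12 + 7*(2 - 1*17)) - 3209) = 1/(7/(12 + 7*(2 - 17)) - 3209) = 1/(7/(12 + 7*(-15)) - 3209) = 1/(7/(12 - 105) - 3209) = 1/(7/(-93) - 3209) = 1/(7*(-1/93) - 3209) = 1/(-7/93 - 3209) = 1/(-298444/93) = -93/298444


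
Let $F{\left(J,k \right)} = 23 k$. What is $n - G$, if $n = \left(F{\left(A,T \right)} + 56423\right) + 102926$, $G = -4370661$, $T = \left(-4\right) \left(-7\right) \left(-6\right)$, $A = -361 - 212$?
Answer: $4526146$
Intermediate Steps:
$A = -573$ ($A = -361 - 212 = -573$)
$T = -168$ ($T = 28 \left(-6\right) = -168$)
$n = 155485$ ($n = \left(23 \left(-168\right) + 56423\right) + 102926 = \left(-3864 + 56423\right) + 102926 = 52559 + 102926 = 155485$)
$n - G = 155485 - -4370661 = 155485 + 4370661 = 4526146$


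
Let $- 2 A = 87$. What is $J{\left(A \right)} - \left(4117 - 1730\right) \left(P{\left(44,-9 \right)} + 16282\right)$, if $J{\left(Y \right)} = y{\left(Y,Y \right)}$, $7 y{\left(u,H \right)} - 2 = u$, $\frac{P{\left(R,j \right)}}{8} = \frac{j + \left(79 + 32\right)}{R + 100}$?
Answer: $- \frac{1632903983}{42} \approx -3.8879 \cdot 10^{7}$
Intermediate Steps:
$P{\left(R,j \right)} = \frac{8 \left(111 + j\right)}{100 + R}$ ($P{\left(R,j \right)} = 8 \frac{j + \left(79 + 32\right)}{R + 100} = 8 \frac{j + 111}{100 + R} = 8 \frac{111 + j}{100 + R} = \frac{8 \left(111 + j\right)}{100 + R}$)
$y{\left(u,H \right)} = \frac{2}{7} + \frac{u}{7}$
$A = - \frac{87}{2}$ ($A = \left(- \frac{1}{2}\right) 87 = - \frac{87}{2} \approx -43.5$)
$J{\left(Y \right)} = \frac{2}{7} + \frac{Y}{7}$
$J{\left(A \right)} - \left(4117 - 1730\right) \left(P{\left(44,-9 \right)} + 16282\right) = \left(\frac{2}{7} + \frac{1}{7} \left(- \frac{87}{2}\right)\right) - \left(4117 - 1730\right) \left(\frac{8 \left(111 - 9\right)}{100 + 44} + 16282\right) = \left(\frac{2}{7} - \frac{87}{14}\right) - 2387 \left(8 \cdot \frac{1}{144} \cdot 102 + 16282\right) = - \frac{83}{14} - 2387 \left(8 \cdot \frac{1}{144} \cdot 102 + 16282\right) = - \frac{83}{14} - 2387 \left(\frac{17}{3} + 16282\right) = - \frac{83}{14} - 2387 \cdot \frac{48863}{3} = - \frac{83}{14} - \frac{116635981}{3} = - \frac{1632903983}{42}$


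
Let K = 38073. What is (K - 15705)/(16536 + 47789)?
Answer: 22368/64325 ≈ 0.34773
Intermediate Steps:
(K - 15705)/(16536 + 47789) = (38073 - 15705)/(16536 + 47789) = 22368/64325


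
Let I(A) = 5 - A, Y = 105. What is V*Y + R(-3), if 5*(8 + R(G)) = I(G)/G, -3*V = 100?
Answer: -52628/15 ≈ -3508.5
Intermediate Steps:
V = -100/3 (V = -⅓*100 = -100/3 ≈ -33.333)
R(G) = -8 + (5 - G)/(5*G) (R(G) = -8 + ((5 - G)/G)/5 = -8 + (5 - G)/(5*G))
V*Y + R(-3) = -100/3*105 + (-41/5 + 1/(-3)) = -3500 + (-41/5 - ⅓) = -3500 - 128/15 = -52628/15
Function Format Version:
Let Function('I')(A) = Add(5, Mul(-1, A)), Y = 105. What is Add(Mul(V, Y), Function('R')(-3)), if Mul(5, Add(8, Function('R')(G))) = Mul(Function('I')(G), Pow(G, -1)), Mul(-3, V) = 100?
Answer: Rational(-52628, 15) ≈ -3508.5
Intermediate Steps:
V = Rational(-100, 3) (V = Mul(Rational(-1, 3), 100) = Rational(-100, 3) ≈ -33.333)
Function('R')(G) = Add(-8, Mul(Rational(1, 5), Pow(G, -1), Add(5, Mul(-1, G)))) (Function('R')(G) = Add(-8, Mul(Rational(1, 5), Mul(Add(5, Mul(-1, G)), Pow(G, -1)))) = Add(-8, Mul(Rational(1, 5), Mul(Pow(G, -1), Add(5, Mul(-1, G))))) = Add(-8, Mul(Rational(1, 5), Pow(G, -1), Add(5, Mul(-1, G)))))
Add(Mul(V, Y), Function('R')(-3)) = Add(Mul(Rational(-100, 3), 105), Add(Rational(-41, 5), Pow(-3, -1))) = Add(-3500, Add(Rational(-41, 5), Rational(-1, 3))) = Add(-3500, Rational(-128, 15)) = Rational(-52628, 15)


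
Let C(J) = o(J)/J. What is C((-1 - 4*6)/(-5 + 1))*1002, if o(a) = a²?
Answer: 12525/2 ≈ 6262.5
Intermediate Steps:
C(J) = J (C(J) = J²/J = J)
C((-1 - 4*6)/(-5 + 1))*1002 = ((-1 - 4*6)/(-5 + 1))*1002 = ((-1 - 24)/(-4))*1002 = -25*(-¼)*1002 = (25/4)*1002 = 12525/2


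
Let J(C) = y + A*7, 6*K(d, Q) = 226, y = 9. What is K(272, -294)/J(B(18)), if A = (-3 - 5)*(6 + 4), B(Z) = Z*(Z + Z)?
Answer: -113/1653 ≈ -0.068361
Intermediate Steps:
B(Z) = 2*Z² (B(Z) = Z*(2*Z) = 2*Z²)
K(d, Q) = 113/3 (K(d, Q) = (⅙)*226 = 113/3)
A = -80 (A = -8*10 = -80)
J(C) = -551 (J(C) = 9 - 80*7 = 9 - 560 = -551)
K(272, -294)/J(B(18)) = (113/3)/(-551) = (113/3)*(-1/551) = -113/1653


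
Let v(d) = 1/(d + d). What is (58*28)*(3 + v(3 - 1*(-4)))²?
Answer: 107242/7 ≈ 15320.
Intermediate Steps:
v(d) = 1/(2*d)
(58*28)*(3 + v(3 - 1*(-4)))² = (58*28)*(3 + 1/(2*(3 - 1*(-4))))² = 1624*(3 + 1/(2*(3 + 4)))² = 1624*(3 + (½)/7)² = 1624*(3 + (½)*(⅐))² = 1624*(3 + 1/14)² = 1624*(43/14)² = 1624*(1849/196) = 107242/7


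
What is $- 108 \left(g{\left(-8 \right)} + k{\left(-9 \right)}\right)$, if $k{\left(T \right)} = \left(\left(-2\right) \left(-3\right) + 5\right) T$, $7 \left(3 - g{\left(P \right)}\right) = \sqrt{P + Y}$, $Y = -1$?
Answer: $10368 + \frac{324 i}{7} \approx 10368.0 + 46.286 i$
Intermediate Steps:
$g{\left(P \right)} = 3 - \frac{\sqrt{-1 + P}}{7}$ ($g{\left(P \right)} = 3 - \frac{\sqrt{P - 1}}{7} = 3 - \frac{\sqrt{-1 + P}}{7}$)
$k{\left(T \right)} = 11 T$ ($k{\left(T \right)} = \left(6 + 5\right) T = 11 T$)
$- 108 \left(g{\left(-8 \right)} + k{\left(-9 \right)}\right) = - 108 \left(\left(3 - \frac{\sqrt{-1 - 8}}{7}\right) + 11 \left(-9\right)\right) = - 108 \left(\left(3 - \frac{\sqrt{-9}}{7}\right) - 99\right) = - 108 \left(\left(3 - \frac{3 i}{7}\right) - 99\right) = - 108 \left(-96 - \frac{3 i}{7}\right) = 10368 + \frac{324 i}{7}$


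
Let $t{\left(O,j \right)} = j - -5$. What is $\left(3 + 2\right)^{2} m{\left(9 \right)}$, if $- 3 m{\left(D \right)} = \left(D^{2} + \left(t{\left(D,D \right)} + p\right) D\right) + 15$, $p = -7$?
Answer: $-1325$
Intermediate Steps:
$t{\left(O,j \right)} = 5 + j$ ($t{\left(O,j \right)} = j + 5 = 5 + j$)
$m{\left(D \right)} = -5 - \frac{D^{2}}{3} - \frac{D \left(-2 + D\right)}{3}$ ($m{\left(D \right)} = - \frac{\left(D^{2} + \left(\left(5 + D\right) - 7\right) D\right) + 15}{3} = - \frac{\left(D^{2} + \left(-2 + D\right) D\right) + 15}{3} = - \frac{\left(D^{2} + D \left(-2 + D\right)\right) + 15}{3} = - \frac{15 + D^{2} + D \left(-2 + D\right)}{3} = -5 - \frac{D^{2}}{3} - \frac{D \left(-2 + D\right)}{3}$)
$\left(3 + 2\right)^{2} m{\left(9 \right)} = \left(3 + 2\right)^{2} \left(-5 - \frac{2 \cdot 9^{2}}{3} + \frac{2}{3} \cdot 9\right) = 5^{2} \left(-5 - 54 + 6\right) = 25 \left(-5 - 54 + 6\right) = 25 \left(-53\right) = -1325$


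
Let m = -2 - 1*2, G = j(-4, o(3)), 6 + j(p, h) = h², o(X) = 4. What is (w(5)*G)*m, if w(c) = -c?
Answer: 200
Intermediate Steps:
j(p, h) = -6 + h²
G = 10 (G = -6 + 4² = -6 + 16 = 10)
m = -4 (m = -2 - 2 = -4)
(w(5)*G)*m = (-1*5*10)*(-4) = -5*10*(-4) = -50*(-4) = 200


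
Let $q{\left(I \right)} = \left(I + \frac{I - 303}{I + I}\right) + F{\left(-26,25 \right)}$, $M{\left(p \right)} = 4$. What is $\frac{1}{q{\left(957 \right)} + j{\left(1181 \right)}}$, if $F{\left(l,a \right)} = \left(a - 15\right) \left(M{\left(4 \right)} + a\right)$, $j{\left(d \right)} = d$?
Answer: $\frac{319}{774641} \approx 0.0004118$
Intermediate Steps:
$F{\left(l,a \right)} = \left(-15 + a\right) \left(4 + a\right)$ ($F{\left(l,a \right)} = \left(a - 15\right) \left(4 + a\right) = \left(-15 + a\right) \left(4 + a\right)$)
$q{\left(I \right)} = 290 + I + \frac{-303 + I}{2 I}$ ($q{\left(I \right)} = \left(I + \frac{I - 303}{I + I}\right) - \left(335 - 625\right) = \left(I + \frac{-303 + I}{2 I}\right) - -290 = \left(I + \left(-303 + I\right) \frac{1}{2 I}\right) + 290 = \left(I + \frac{-303 + I}{2 I}\right) + 290 = 290 + I + \frac{-303 + I}{2 I}$)
$\frac{1}{q{\left(957 \right)} + j{\left(1181 \right)}} = \frac{1}{\left(\frac{581}{2} + 957 - \frac{303}{2 \cdot 957}\right) + 1181} = \frac{1}{\left(\frac{581}{2} + 957 - \frac{101}{638}\right) + 1181} = \frac{1}{\frac{397902}{319} + 1181} = \frac{1}{\frac{774641}{319}} = \frac{319}{774641}$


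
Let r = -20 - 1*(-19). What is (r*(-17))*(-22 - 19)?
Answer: -697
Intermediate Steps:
r = -1 (r = -20 + 19 = -1)
(r*(-17))*(-22 - 19) = (-1*(-17))*(-22 - 19) = 17*(-41) = -697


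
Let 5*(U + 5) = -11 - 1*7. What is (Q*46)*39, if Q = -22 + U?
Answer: -274482/5 ≈ -54896.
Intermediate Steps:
U = -43/5 (U = -5 + (-11 - 1*7)/5 = -5 + (-11 - 7)/5 = -5 + (1/5)*(-18) = -5 - 18/5 = -43/5 ≈ -8.6000)
Q = -153/5 (Q = -22 - 43/5 = -153/5 ≈ -30.600)
(Q*46)*39 = -153/5*46*39 = -7038/5*39 = -274482/5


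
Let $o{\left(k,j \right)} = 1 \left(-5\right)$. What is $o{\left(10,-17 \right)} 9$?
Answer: $-45$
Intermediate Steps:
$o{\left(k,j \right)} = -5$
$o{\left(10,-17 \right)} 9 = \left(-5\right) 9 = -45$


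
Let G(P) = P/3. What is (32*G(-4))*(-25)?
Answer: 3200/3 ≈ 1066.7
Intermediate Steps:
G(P) = P/3 (G(P) = P*(1/3) = P/3)
(32*G(-4))*(-25) = (32*((1/3)*(-4)))*(-25) = (32*(-4/3))*(-25) = -128/3*(-25) = 3200/3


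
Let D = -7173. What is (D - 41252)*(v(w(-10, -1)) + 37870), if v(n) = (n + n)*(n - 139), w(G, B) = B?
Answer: -1847413750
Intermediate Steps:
v(n) = 2*n*(-139 + n) (v(n) = (2*n)*(-139 + n) = 2*n*(-139 + n))
(D - 41252)*(v(w(-10, -1)) + 37870) = (-7173 - 41252)*(2*(-1)*(-139 - 1) + 37870) = -48425*(2*(-1)*(-140) + 37870) = -48425*(280 + 37870) = -48425*38150 = -1847413750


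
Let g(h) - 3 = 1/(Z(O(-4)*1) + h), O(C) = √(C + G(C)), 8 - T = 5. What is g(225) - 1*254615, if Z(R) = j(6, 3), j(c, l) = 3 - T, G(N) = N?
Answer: -57287699/225 ≈ -2.5461e+5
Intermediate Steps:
T = 3 (T = 8 - 1*5 = 8 - 5 = 3)
O(C) = √2*√C (O(C) = √(C + C) = √(2*C) = √2*√C)
j(c, l) = 0 (j(c, l) = 3 - 1*3 = 3 - 3 = 0)
Z(R) = 0
g(h) = 3 + 1/h (g(h) = 3 + 1/(0 + h) = 3 + 1/h)
g(225) - 1*254615 = (3 + 1/225) - 1*254615 = (3 + 1/225) - 254615 = 676/225 - 254615 = -57287699/225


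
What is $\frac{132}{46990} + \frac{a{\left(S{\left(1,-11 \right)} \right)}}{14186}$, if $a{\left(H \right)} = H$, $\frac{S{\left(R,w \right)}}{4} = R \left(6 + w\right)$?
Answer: $\frac{233188}{166650035} \approx 0.0013993$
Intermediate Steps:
$S{\left(R,w \right)} = 4 R \left(6 + w\right)$
$\frac{132}{46990} + \frac{a{\left(S{\left(1,-11 \right)} \right)}}{14186} = \frac{132}{46990} + \frac{4 \cdot 1 \left(6 - 11\right)}{14186} = 132 \cdot \frac{1}{46990} + 4 \cdot 1 \left(-5\right) \frac{1}{14186} = \frac{66}{23495} - \frac{10}{7093} = \frac{233188}{166650035}$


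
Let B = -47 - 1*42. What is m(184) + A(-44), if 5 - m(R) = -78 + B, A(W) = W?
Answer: 128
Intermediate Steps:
B = -89 (B = -47 - 42 = -89)
m(R) = 172 (m(R) = 5 - (-78 - 89) = 5 - 1*(-167) = 5 + 167 = 172)
m(184) + A(-44) = 172 - 44 = 128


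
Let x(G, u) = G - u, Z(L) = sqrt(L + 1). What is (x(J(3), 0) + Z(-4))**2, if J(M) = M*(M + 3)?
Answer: (18 + I*sqrt(3))**2 ≈ 321.0 + 62.354*I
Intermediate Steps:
J(M) = M*(3 + M)
Z(L) = sqrt(1 + L)
(x(J(3), 0) + Z(-4))**2 = ((3*(3 + 3) - 1*0) + sqrt(1 - 4))**2 = ((3*6 + 0) + sqrt(-3))**2 = ((18 + 0) + I*sqrt(3))**2 = (18 + I*sqrt(3))**2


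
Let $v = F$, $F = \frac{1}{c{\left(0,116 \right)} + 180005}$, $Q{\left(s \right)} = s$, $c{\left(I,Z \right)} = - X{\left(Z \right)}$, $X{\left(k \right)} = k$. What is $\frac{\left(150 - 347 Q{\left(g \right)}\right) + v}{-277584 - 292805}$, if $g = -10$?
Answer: $- \frac{651198181}{102606706821} \approx -0.0063465$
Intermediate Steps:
$c{\left(I,Z \right)} = - Z$
$F = \frac{1}{179889}$ ($F = \frac{1}{\left(-1\right) 116 + 180005} = \frac{1}{-116 + 180005} = \frac{1}{179889} \approx 5.559 \cdot 10^{-6}$)
$v = \frac{1}{179889} \approx 5.559 \cdot 10^{-6}$
$\frac{\left(150 - 347 Q{\left(g \right)}\right) + v}{-277584 - 292805} = \frac{\left(150 - -3470\right) + \frac{1}{179889}}{-277584 - 292805} = \frac{\left(150 + 3470\right) + \frac{1}{179889}}{-570389} = \left(3620 + \frac{1}{179889}\right) \left(- \frac{1}{570389}\right) = \frac{651198181}{179889} \left(- \frac{1}{570389}\right) = - \frac{651198181}{102606706821}$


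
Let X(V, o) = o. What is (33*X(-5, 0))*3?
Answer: 0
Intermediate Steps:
(33*X(-5, 0))*3 = (33*0)*3 = 0*3 = 0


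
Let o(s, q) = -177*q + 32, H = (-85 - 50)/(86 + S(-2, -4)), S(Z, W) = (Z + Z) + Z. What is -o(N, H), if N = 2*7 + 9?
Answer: -5291/16 ≈ -330.69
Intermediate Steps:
S(Z, W) = 3*Z (S(Z, W) = 2*Z + Z = 3*Z)
H = -27/16 (H = (-85 - 50)/(86 + 3*(-2)) = -135/(86 - 6) = -135/80 = -135*1/80 = -27/16 ≈ -1.6875)
N = 23 (N = 14 + 9 = 23)
o(s, q) = 32 - 177*q
-o(N, H) = -(32 - 177*(-27/16)) = -(32 + 4779/16) = -1*5291/16 = -5291/16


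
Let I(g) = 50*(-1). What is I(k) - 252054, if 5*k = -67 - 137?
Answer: -252104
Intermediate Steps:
k = -204/5 (k = (-67 - 137)/5 = (1/5)*(-204) = -204/5 ≈ -40.800)
I(g) = -50
I(k) - 252054 = -50 - 252054 = -252104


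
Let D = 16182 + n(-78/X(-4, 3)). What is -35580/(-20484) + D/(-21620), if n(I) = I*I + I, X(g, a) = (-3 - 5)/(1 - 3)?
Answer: 6237361/6418320 ≈ 0.97181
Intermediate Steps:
X(g, a) = 4 (X(g, a) = -8/(-2) = -8*(-½) = 4)
n(I) = I + I² (n(I) = I² + I = I + I²)
D = 66171/4 (D = 16182 + (-78/4)*(1 - 78/4) = 16182 + (-78*¼)*(1 - 78*¼) = 16182 - 39*(1 - 39/2)/2 = 16182 - 39/2*(-37/2) = 16182 + 1443/4 = 66171/4 ≈ 16543.)
-35580/(-20484) + D/(-21620) = -35580/(-20484) + (66171/4)/(-21620) = -35580*(-1/20484) + (66171/4)*(-1/21620) = 2965/1707 - 2877/3760 = 6237361/6418320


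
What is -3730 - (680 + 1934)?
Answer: -6344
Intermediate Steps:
-3730 - (680 + 1934) = -3730 - 1*2614 = -3730 - 2614 = -6344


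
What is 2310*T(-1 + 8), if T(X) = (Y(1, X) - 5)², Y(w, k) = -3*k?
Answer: 1561560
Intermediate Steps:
T(X) = (-5 - 3*X)² (T(X) = (-3*X - 5)² = (-5 - 3*X)²)
2310*T(-1 + 8) = 2310*(5 + 3*(-1 + 8))² = 2310*(5 + 3*7)² = 2310*(5 + 21)² = 2310*26² = 2310*676 = 1561560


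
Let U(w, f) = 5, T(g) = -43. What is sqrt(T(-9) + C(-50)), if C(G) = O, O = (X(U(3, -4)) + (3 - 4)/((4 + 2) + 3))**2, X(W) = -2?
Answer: I*sqrt(3122)/9 ≈ 6.2083*I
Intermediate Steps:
O = 361/81 (O = (-2 + (3 - 4)/((4 + 2) + 3))**2 = (-2 - 1/(6 + 3))**2 = (-2 - 1/9)**2 = (-19/9)**2 = 361/81 ≈ 4.4568)
C(G) = 361/81
sqrt(T(-9) + C(-50)) = sqrt(-43 + 361/81) = sqrt(-3122/81) = I*sqrt(3122)/9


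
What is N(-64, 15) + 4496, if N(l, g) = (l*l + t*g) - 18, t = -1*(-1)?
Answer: 8589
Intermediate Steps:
t = 1
N(l, g) = -18 + g + l² (N(l, g) = (l*l + 1*g) - 18 = (l² + g) - 18 = (g + l²) - 18 = -18 + g + l²)
N(-64, 15) + 4496 = (-18 + 15 + (-64)²) + 4496 = (-18 + 15 + 4096) + 4496 = 4093 + 4496 = 8589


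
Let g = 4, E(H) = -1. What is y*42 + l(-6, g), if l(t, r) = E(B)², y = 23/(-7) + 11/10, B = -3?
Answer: -454/5 ≈ -90.800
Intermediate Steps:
y = -153/70 (y = 23*(-⅐) + 11*(⅒) = -23/7 + 11/10 = -153/70 ≈ -2.1857)
l(t, r) = 1 (l(t, r) = (-1)² = 1)
y*42 + l(-6, g) = -153/70*42 + 1 = -459/5 + 1 = -454/5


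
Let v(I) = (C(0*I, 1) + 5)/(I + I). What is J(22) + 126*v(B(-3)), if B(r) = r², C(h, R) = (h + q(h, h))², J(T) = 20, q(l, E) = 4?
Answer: 167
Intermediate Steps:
C(h, R) = (4 + h)² (C(h, R) = (h + 4)² = (4 + h)²)
v(I) = 21/(2*I) (v(I) = ((4 + 0*I)² + 5)/(I + I) = ((4 + 0)² + 5)/((2*I)) = (4² + 5)*(1/(2*I)) = (16 + 5)*(1/(2*I)) = 21*(1/(2*I)) = 21/(2*I))
J(22) + 126*v(B(-3)) = 20 + 126*(21/(2*((-3)²))) = 20 + 126*((21/2)/9) = 20 + 126*((21/2)*(⅑)) = 20 + 126*(7/6) = 20 + 147 = 167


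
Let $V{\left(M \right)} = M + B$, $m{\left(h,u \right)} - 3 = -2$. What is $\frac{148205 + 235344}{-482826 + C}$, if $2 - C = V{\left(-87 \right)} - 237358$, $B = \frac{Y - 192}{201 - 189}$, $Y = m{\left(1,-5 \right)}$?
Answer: $- \frac{4602588}{2944357} \approx -1.5632$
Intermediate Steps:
$m{\left(h,u \right)} = 1$ ($m{\left(h,u \right)} = 3 - 2 = 1$)
$Y = 1$
$B = - \frac{191}{12}$ ($B = \frac{1 - 192}{201 - 189} = - \frac{191}{12} \approx -15.917$)
$V{\left(M \right)} = - \frac{191}{12} + M$ ($V{\left(M \right)} = M - \frac{191}{12} = - \frac{191}{12} + M$)
$C = \frac{2849555}{12}$ ($C = 2 - \left(\left(- \frac{191}{12} - 87\right) - 237358\right) = 2 - \left(- \frac{1235}{12} - 237358\right) = 2 - - \frac{2849531}{12} = 2 + \frac{2849531}{12} = \frac{2849555}{12} \approx 2.3746 \cdot 10^{5}$)
$\frac{148205 + 235344}{-482826 + C} = \frac{148205 + 235344}{-482826 + \frac{2849555}{12}} = \frac{383549}{- \frac{2944357}{12}} = 383549 \left(- \frac{12}{2944357}\right) = - \frac{4602588}{2944357}$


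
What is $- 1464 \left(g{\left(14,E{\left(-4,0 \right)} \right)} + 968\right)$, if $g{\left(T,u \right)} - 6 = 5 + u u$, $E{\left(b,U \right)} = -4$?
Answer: $-1456680$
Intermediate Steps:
$g{\left(T,u \right)} = 11 + u^{2}$ ($g{\left(T,u \right)} = 6 + \left(5 + u u\right) = 6 + \left(5 + u^{2}\right) = 11 + u^{2}$)
$- 1464 \left(g{\left(14,E{\left(-4,0 \right)} \right)} + 968\right) = - 1464 \left(\left(11 + \left(-4\right)^{2}\right) + 968\right) = - 1464 \left(\left(11 + 16\right) + 968\right) = - 1464 \left(27 + 968\right) = \left(-1464\right) 995 = -1456680$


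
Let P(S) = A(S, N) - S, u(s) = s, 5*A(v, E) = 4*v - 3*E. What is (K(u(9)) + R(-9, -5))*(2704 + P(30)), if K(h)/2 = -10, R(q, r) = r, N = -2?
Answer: -67480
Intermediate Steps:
A(v, E) = -3*E/5 + 4*v/5 (A(v, E) = (4*v - 3*E)/5 = (-3*E + 4*v)/5 = -3*E/5 + 4*v/5)
K(h) = -20 (K(h) = 2*(-10) = -20)
P(S) = 6/5 - S/5 (P(S) = (-⅗*(-2) + 4*S/5) - S = (6/5 + 4*S/5) - S = 6/5 - S/5)
(K(u(9)) + R(-9, -5))*(2704 + P(30)) = (-20 - 5)*(2704 + (6/5 - ⅕*30)) = -25*(2704 + (6/5 - 6)) = -25*(2704 - 24/5) = -25*13496/5 = -67480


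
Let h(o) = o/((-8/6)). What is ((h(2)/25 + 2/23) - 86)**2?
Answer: 9775079161/1322500 ≈ 7391.4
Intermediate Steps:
h(o) = -3*o/4 (h(o) = o/((-8*1/6)) = o/(-4/3) = o*(-3/4) = -3*o/4)
((h(2)/25 + 2/23) - 86)**2 = ((-3/4*2/25 + 2/23) - 86)**2 = ((-3/2*1/25 + 2*(1/23)) - 86)**2 = ((-3/50 + 2/23) - 86)**2 = (31/1150 - 86)**2 = (-98869/1150)**2 = 9775079161/1322500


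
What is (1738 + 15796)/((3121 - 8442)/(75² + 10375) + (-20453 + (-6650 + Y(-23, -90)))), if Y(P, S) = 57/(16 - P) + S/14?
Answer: -25529504000/39469684211 ≈ -0.64681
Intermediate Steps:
Y(P, S) = 57/(16 - P) + S/14 (Y(P, S) = 57/(16 - P) + S*(1/14) = 57/(16 - P) + S/14)
(1738 + 15796)/((3121 - 8442)/(75² + 10375) + (-20453 + (-6650 + Y(-23, -90)))) = (1738 + 15796)/((3121 - 8442)/(75² + 10375) + (-20453 + (-6650 + (-798 - 16*(-90) - 23*(-90))/(14*(-16 - 23))))) = 17534/(-5321/(5625 + 10375) + (-20453 + (-6650 + (1/14)*(-798 + 1440 + 2070)/(-39)))) = 17534/(-5321/16000 + (-20453 + (-6650 + (1/14)*(-1/39)*2712))) = 17534/(-5321*1/16000 + (-20453 + (-6650 - 452/91))) = 17534/(-5321/16000 + (-20453 - 605602/91)) = 17534/(-5321/16000 - 2466825/91) = 17534/(-39469684211/1456000) = 17534*(-1456000/39469684211) = -25529504000/39469684211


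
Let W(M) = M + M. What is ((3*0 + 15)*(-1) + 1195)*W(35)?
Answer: 82600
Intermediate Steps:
W(M) = 2*M
((3*0 + 15)*(-1) + 1195)*W(35) = ((3*0 + 15)*(-1) + 1195)*(2*35) = ((0 + 15)*(-1) + 1195)*70 = (15*(-1) + 1195)*70 = (-15 + 1195)*70 = 1180*70 = 82600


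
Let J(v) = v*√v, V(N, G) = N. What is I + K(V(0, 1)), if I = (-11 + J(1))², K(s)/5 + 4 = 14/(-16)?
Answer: 605/8 ≈ 75.625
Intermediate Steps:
J(v) = v^(3/2)
K(s) = -195/8 (K(s) = -20 + 5*(14/(-16)) = -20 + 5*(14*(-1/16)) = -20 + 5*(-7/8) = -20 - 35/8 = -195/8)
I = 100 (I = (-11 + 1^(3/2))² = (-11 + 1)² = (-10)² = 100)
I + K(V(0, 1)) = 100 - 195/8 = 605/8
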